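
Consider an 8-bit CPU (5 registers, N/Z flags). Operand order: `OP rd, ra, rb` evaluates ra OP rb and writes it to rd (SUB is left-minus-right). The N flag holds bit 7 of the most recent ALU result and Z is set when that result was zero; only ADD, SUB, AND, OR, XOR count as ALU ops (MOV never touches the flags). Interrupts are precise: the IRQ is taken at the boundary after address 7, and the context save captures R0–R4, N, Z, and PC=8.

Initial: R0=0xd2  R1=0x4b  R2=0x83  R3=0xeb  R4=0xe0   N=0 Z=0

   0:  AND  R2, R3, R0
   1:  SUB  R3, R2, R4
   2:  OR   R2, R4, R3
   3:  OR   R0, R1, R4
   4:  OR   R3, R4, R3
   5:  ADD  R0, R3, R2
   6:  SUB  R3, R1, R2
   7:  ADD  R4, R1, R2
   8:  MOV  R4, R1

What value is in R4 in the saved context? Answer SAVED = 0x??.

SAVED = 0x2d

after  0: R0=0xd2 R1=0x4b R2=0xc2 R3=0xeb R4=0xe0  N=1 Z=0
after  1: R0=0xd2 R1=0x4b R2=0xc2 R3=0xe2 R4=0xe0  N=1 Z=0
after  2: R0=0xd2 R1=0x4b R2=0xe2 R3=0xe2 R4=0xe0  N=1 Z=0
after  3: R0=0xeb R1=0x4b R2=0xe2 R3=0xe2 R4=0xe0  N=1 Z=0
after  4: R0=0xeb R1=0x4b R2=0xe2 R3=0xe2 R4=0xe0  N=1 Z=0
after  5: R0=0xc4 R1=0x4b R2=0xe2 R3=0xe2 R4=0xe0  N=1 Z=0
after  6: R0=0xc4 R1=0x4b R2=0xe2 R3=0x69 R4=0xe0  N=0 Z=0
after  7: R0=0xc4 R1=0x4b R2=0xe2 R3=0x69 R4=0x2d  N=0 Z=0
-- IRQ taken; context saved, return-PC = 8 --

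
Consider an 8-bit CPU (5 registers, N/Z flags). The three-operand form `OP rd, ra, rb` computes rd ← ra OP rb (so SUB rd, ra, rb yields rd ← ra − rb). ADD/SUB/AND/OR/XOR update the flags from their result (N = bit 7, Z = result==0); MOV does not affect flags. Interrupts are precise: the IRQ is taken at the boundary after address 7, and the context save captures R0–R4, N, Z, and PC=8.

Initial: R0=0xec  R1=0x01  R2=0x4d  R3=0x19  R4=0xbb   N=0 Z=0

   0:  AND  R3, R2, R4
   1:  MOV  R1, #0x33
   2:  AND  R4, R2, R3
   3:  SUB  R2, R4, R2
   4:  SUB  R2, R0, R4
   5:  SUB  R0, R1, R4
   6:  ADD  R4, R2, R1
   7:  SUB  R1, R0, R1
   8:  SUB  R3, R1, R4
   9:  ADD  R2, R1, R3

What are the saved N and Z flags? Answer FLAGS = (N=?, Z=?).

FLAGS = (N=1, Z=0)

after  0: R0=0xec R1=0x01 R2=0x4d R3=0x09 R4=0xbb  N=0 Z=0
after  1: R0=0xec R1=0x33 R2=0x4d R3=0x09 R4=0xbb  N=0 Z=0
after  2: R0=0xec R1=0x33 R2=0x4d R3=0x09 R4=0x09  N=0 Z=0
after  3: R0=0xec R1=0x33 R2=0xbc R3=0x09 R4=0x09  N=1 Z=0
after  4: R0=0xec R1=0x33 R2=0xe3 R3=0x09 R4=0x09  N=1 Z=0
after  5: R0=0x2a R1=0x33 R2=0xe3 R3=0x09 R4=0x09  N=0 Z=0
after  6: R0=0x2a R1=0x33 R2=0xe3 R3=0x09 R4=0x16  N=0 Z=0
after  7: R0=0x2a R1=0xf7 R2=0xe3 R3=0x09 R4=0x16  N=1 Z=0
-- IRQ taken; context saved, return-PC = 8 --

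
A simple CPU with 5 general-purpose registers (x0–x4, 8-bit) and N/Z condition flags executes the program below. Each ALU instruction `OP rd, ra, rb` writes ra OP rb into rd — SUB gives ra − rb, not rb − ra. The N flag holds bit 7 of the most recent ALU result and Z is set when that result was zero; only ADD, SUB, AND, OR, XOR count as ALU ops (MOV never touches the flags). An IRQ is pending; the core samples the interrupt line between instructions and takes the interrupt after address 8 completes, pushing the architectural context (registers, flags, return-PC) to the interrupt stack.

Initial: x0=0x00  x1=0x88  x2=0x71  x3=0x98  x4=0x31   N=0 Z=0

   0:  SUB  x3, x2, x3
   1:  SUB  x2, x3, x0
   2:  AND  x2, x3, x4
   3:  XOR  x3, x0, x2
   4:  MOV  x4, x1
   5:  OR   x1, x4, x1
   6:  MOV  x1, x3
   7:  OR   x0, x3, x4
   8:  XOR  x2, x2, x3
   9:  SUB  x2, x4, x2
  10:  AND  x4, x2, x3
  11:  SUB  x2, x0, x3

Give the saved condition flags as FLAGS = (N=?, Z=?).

after  0: x0=0x00 x1=0x88 x2=0x71 x3=0xd9 x4=0x31  N=1 Z=0
after  1: x0=0x00 x1=0x88 x2=0xd9 x3=0xd9 x4=0x31  N=1 Z=0
after  2: x0=0x00 x1=0x88 x2=0x11 x3=0xd9 x4=0x31  N=0 Z=0
after  3: x0=0x00 x1=0x88 x2=0x11 x3=0x11 x4=0x31  N=0 Z=0
after  4: x0=0x00 x1=0x88 x2=0x11 x3=0x11 x4=0x88  N=0 Z=0
after  5: x0=0x00 x1=0x88 x2=0x11 x3=0x11 x4=0x88  N=1 Z=0
after  6: x0=0x00 x1=0x11 x2=0x11 x3=0x11 x4=0x88  N=1 Z=0
after  7: x0=0x99 x1=0x11 x2=0x11 x3=0x11 x4=0x88  N=1 Z=0
after  8: x0=0x99 x1=0x11 x2=0x00 x3=0x11 x4=0x88  N=0 Z=1
-- IRQ taken; context saved, return-PC = 9 --

FLAGS = (N=0, Z=1)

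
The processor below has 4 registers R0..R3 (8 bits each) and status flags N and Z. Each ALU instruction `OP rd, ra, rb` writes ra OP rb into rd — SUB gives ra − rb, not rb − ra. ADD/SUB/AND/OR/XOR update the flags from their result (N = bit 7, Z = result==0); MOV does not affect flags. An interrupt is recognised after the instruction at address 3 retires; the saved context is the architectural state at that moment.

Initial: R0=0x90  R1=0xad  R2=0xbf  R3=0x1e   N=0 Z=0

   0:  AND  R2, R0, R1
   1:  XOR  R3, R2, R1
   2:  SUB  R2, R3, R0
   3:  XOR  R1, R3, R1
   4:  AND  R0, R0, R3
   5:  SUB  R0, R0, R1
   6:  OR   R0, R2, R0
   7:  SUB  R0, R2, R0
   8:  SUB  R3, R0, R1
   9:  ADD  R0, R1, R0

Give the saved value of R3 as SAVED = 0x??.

after  0: R0=0x90 R1=0xad R2=0x80 R3=0x1e  N=1 Z=0
after  1: R0=0x90 R1=0xad R2=0x80 R3=0x2d  N=0 Z=0
after  2: R0=0x90 R1=0xad R2=0x9d R3=0x2d  N=1 Z=0
after  3: R0=0x90 R1=0x80 R2=0x9d R3=0x2d  N=1 Z=0
-- IRQ taken; context saved, return-PC = 4 --

SAVED = 0x2d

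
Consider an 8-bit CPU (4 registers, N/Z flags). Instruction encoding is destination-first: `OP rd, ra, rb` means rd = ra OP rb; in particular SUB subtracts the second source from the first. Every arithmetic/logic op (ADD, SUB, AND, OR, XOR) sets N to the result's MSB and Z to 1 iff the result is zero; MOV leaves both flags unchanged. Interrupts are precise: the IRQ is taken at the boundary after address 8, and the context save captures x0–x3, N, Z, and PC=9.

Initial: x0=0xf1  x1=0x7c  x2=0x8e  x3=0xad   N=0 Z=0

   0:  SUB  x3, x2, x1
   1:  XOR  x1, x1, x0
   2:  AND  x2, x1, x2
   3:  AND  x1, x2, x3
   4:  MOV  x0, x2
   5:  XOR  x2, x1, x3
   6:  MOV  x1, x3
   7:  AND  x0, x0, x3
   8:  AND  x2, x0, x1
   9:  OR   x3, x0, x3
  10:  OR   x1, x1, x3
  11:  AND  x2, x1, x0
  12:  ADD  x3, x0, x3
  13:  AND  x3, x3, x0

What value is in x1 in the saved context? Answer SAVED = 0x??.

SAVED = 0x12

after  0: x0=0xf1 x1=0x7c x2=0x8e x3=0x12  N=0 Z=0
after  1: x0=0xf1 x1=0x8d x2=0x8e x3=0x12  N=1 Z=0
after  2: x0=0xf1 x1=0x8d x2=0x8c x3=0x12  N=1 Z=0
after  3: x0=0xf1 x1=0x00 x2=0x8c x3=0x12  N=0 Z=1
after  4: x0=0x8c x1=0x00 x2=0x8c x3=0x12  N=0 Z=1
after  5: x0=0x8c x1=0x00 x2=0x12 x3=0x12  N=0 Z=0
after  6: x0=0x8c x1=0x12 x2=0x12 x3=0x12  N=0 Z=0
after  7: x0=0x00 x1=0x12 x2=0x12 x3=0x12  N=0 Z=1
after  8: x0=0x00 x1=0x12 x2=0x00 x3=0x12  N=0 Z=1
-- IRQ taken; context saved, return-PC = 9 --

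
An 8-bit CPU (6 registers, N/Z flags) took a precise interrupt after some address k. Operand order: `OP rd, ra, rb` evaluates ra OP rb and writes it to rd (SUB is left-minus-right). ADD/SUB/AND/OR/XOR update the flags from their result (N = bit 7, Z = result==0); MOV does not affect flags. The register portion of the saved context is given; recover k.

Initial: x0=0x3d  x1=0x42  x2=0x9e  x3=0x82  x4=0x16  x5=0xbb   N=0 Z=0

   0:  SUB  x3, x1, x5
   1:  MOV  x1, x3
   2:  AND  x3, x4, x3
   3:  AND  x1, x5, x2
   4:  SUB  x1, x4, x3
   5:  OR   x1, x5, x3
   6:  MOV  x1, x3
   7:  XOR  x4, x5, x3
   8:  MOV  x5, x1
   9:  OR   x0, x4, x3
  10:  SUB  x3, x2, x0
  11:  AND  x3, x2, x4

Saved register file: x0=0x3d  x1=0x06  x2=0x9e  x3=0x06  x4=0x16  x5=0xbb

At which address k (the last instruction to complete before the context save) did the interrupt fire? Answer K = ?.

after  0: x0=0x3d x1=0x42 x2=0x9e x3=0x87 x4=0x16 x5=0xbb  N=1 Z=0
after  1: x0=0x3d x1=0x87 x2=0x9e x3=0x87 x4=0x16 x5=0xbb  N=1 Z=0
after  2: x0=0x3d x1=0x87 x2=0x9e x3=0x06 x4=0x16 x5=0xbb  N=0 Z=0
after  3: x0=0x3d x1=0x9a x2=0x9e x3=0x06 x4=0x16 x5=0xbb  N=1 Z=0
after  4: x0=0x3d x1=0x10 x2=0x9e x3=0x06 x4=0x16 x5=0xbb  N=0 Z=0
after  5: x0=0x3d x1=0xbf x2=0x9e x3=0x06 x4=0x16 x5=0xbb  N=1 Z=0
after  6: x0=0x3d x1=0x06 x2=0x9e x3=0x06 x4=0x16 x5=0xbb  N=1 Z=0
-- IRQ taken; context saved, return-PC = 7 --

K = 6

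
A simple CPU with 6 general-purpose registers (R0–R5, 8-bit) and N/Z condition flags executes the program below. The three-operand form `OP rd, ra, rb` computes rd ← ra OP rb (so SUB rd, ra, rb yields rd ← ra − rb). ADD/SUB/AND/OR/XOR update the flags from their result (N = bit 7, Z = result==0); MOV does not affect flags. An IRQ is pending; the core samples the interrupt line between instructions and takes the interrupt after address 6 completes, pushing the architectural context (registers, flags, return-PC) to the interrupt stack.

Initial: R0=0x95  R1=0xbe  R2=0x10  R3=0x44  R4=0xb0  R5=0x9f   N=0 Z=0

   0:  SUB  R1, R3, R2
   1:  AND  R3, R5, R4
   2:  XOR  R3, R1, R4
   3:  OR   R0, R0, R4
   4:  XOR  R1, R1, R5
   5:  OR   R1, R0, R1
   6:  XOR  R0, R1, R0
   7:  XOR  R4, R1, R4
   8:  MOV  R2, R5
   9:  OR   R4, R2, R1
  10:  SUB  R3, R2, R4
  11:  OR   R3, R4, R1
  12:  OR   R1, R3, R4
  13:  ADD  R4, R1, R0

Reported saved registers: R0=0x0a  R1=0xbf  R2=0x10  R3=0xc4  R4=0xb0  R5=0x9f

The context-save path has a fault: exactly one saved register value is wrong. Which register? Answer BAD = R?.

after  0: R0=0x95 R1=0x34 R2=0x10 R3=0x44 R4=0xb0 R5=0x9f  N=0 Z=0
after  1: R0=0x95 R1=0x34 R2=0x10 R3=0x90 R4=0xb0 R5=0x9f  N=1 Z=0
after  2: R0=0x95 R1=0x34 R2=0x10 R3=0x84 R4=0xb0 R5=0x9f  N=1 Z=0
after  3: R0=0xb5 R1=0x34 R2=0x10 R3=0x84 R4=0xb0 R5=0x9f  N=1 Z=0
after  4: R0=0xb5 R1=0xab R2=0x10 R3=0x84 R4=0xb0 R5=0x9f  N=1 Z=0
after  5: R0=0xb5 R1=0xbf R2=0x10 R3=0x84 R4=0xb0 R5=0x9f  N=1 Z=0
after  6: R0=0x0a R1=0xbf R2=0x10 R3=0x84 R4=0xb0 R5=0x9f  N=0 Z=0
-- IRQ taken; context saved, return-PC = 7 --
mismatch: R3: reported 0xc4 vs actual 0x84

BAD = R3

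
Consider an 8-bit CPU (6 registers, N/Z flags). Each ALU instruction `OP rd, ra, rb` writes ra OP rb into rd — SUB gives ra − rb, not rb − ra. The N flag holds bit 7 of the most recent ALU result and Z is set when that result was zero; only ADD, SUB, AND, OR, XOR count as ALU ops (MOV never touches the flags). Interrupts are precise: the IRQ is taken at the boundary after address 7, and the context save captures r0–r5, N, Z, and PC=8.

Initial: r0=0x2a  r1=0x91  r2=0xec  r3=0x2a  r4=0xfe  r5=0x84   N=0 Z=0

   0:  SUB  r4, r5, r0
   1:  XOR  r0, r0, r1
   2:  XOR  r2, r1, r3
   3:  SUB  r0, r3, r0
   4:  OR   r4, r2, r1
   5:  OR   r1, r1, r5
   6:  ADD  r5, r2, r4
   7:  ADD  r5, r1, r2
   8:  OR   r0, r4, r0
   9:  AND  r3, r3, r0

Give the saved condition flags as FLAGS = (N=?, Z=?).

after  0: r0=0x2a r1=0x91 r2=0xec r3=0x2a r4=0x5a r5=0x84  N=0 Z=0
after  1: r0=0xbb r1=0x91 r2=0xec r3=0x2a r4=0x5a r5=0x84  N=1 Z=0
after  2: r0=0xbb r1=0x91 r2=0xbb r3=0x2a r4=0x5a r5=0x84  N=1 Z=0
after  3: r0=0x6f r1=0x91 r2=0xbb r3=0x2a r4=0x5a r5=0x84  N=0 Z=0
after  4: r0=0x6f r1=0x91 r2=0xbb r3=0x2a r4=0xbb r5=0x84  N=1 Z=0
after  5: r0=0x6f r1=0x95 r2=0xbb r3=0x2a r4=0xbb r5=0x84  N=1 Z=0
after  6: r0=0x6f r1=0x95 r2=0xbb r3=0x2a r4=0xbb r5=0x76  N=0 Z=0
after  7: r0=0x6f r1=0x95 r2=0xbb r3=0x2a r4=0xbb r5=0x50  N=0 Z=0
-- IRQ taken; context saved, return-PC = 8 --

FLAGS = (N=0, Z=0)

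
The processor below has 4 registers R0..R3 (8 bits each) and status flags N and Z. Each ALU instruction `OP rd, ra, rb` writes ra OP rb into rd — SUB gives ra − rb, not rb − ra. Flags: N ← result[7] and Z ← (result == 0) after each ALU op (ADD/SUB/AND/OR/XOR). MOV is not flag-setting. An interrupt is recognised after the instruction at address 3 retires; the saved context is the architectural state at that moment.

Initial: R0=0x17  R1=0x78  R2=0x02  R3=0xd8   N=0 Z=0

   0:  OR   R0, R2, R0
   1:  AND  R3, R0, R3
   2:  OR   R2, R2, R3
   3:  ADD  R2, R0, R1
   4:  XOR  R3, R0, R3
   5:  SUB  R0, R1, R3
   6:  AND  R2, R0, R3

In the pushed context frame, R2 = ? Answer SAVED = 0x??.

SAVED = 0x8f

after  0: R0=0x17 R1=0x78 R2=0x02 R3=0xd8  N=0 Z=0
after  1: R0=0x17 R1=0x78 R2=0x02 R3=0x10  N=0 Z=0
after  2: R0=0x17 R1=0x78 R2=0x12 R3=0x10  N=0 Z=0
after  3: R0=0x17 R1=0x78 R2=0x8f R3=0x10  N=1 Z=0
-- IRQ taken; context saved, return-PC = 4 --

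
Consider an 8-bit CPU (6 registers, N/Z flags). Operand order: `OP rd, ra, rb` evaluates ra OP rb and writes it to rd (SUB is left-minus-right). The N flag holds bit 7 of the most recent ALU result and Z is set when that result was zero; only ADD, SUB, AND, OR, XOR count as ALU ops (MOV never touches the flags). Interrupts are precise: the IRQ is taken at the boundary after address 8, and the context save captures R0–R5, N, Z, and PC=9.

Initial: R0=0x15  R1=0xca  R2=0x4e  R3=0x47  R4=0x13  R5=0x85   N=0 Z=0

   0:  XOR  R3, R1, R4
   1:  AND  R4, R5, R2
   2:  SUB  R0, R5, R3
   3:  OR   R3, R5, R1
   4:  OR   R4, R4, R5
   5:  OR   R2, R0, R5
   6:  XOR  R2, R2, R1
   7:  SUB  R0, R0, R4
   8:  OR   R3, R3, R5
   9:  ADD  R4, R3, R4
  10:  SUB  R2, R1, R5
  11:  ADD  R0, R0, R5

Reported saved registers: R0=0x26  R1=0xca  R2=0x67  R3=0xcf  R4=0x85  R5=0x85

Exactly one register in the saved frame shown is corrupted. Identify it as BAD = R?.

after  0: R0=0x15 R1=0xca R2=0x4e R3=0xd9 R4=0x13 R5=0x85  N=1 Z=0
after  1: R0=0x15 R1=0xca R2=0x4e R3=0xd9 R4=0x04 R5=0x85  N=0 Z=0
after  2: R0=0xac R1=0xca R2=0x4e R3=0xd9 R4=0x04 R5=0x85  N=1 Z=0
after  3: R0=0xac R1=0xca R2=0x4e R3=0xcf R4=0x04 R5=0x85  N=1 Z=0
after  4: R0=0xac R1=0xca R2=0x4e R3=0xcf R4=0x85 R5=0x85  N=1 Z=0
after  5: R0=0xac R1=0xca R2=0xad R3=0xcf R4=0x85 R5=0x85  N=1 Z=0
after  6: R0=0xac R1=0xca R2=0x67 R3=0xcf R4=0x85 R5=0x85  N=0 Z=0
after  7: R0=0x27 R1=0xca R2=0x67 R3=0xcf R4=0x85 R5=0x85  N=0 Z=0
after  8: R0=0x27 R1=0xca R2=0x67 R3=0xcf R4=0x85 R5=0x85  N=1 Z=0
-- IRQ taken; context saved, return-PC = 9 --
mismatch: R0: reported 0x26 vs actual 0x27

BAD = R0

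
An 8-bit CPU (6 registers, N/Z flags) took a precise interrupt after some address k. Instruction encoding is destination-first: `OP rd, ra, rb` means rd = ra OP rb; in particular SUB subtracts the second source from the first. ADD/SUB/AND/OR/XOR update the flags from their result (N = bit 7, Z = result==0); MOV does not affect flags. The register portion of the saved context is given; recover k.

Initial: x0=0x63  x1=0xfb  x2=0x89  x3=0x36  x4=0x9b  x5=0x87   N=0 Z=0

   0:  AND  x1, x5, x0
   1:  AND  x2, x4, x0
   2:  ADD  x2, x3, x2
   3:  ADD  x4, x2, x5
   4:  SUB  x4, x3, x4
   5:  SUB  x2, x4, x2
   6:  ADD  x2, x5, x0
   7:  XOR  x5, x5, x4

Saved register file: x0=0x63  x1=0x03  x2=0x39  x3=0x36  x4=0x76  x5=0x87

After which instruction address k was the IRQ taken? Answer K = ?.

after  0: x0=0x63 x1=0x03 x2=0x89 x3=0x36 x4=0x9b x5=0x87  N=0 Z=0
after  1: x0=0x63 x1=0x03 x2=0x03 x3=0x36 x4=0x9b x5=0x87  N=0 Z=0
after  2: x0=0x63 x1=0x03 x2=0x39 x3=0x36 x4=0x9b x5=0x87  N=0 Z=0
after  3: x0=0x63 x1=0x03 x2=0x39 x3=0x36 x4=0xc0 x5=0x87  N=1 Z=0
after  4: x0=0x63 x1=0x03 x2=0x39 x3=0x36 x4=0x76 x5=0x87  N=0 Z=0
-- IRQ taken; context saved, return-PC = 5 --

K = 4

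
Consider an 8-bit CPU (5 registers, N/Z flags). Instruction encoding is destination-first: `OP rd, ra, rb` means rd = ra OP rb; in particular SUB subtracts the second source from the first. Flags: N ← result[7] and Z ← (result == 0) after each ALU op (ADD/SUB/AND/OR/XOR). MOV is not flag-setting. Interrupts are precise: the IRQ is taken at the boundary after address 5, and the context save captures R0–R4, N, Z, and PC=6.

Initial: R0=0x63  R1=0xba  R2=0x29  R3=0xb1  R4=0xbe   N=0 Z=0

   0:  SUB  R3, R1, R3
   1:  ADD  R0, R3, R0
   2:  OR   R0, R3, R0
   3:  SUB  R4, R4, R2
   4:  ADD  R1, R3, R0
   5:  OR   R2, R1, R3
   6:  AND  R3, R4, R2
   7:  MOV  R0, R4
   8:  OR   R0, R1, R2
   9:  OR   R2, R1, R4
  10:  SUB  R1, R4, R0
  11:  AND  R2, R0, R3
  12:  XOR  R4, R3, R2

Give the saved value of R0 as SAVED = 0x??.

SAVED = 0x6d

after  0: R0=0x63 R1=0xba R2=0x29 R3=0x09 R4=0xbe  N=0 Z=0
after  1: R0=0x6c R1=0xba R2=0x29 R3=0x09 R4=0xbe  N=0 Z=0
after  2: R0=0x6d R1=0xba R2=0x29 R3=0x09 R4=0xbe  N=0 Z=0
after  3: R0=0x6d R1=0xba R2=0x29 R3=0x09 R4=0x95  N=1 Z=0
after  4: R0=0x6d R1=0x76 R2=0x29 R3=0x09 R4=0x95  N=0 Z=0
after  5: R0=0x6d R1=0x76 R2=0x7f R3=0x09 R4=0x95  N=0 Z=0
-- IRQ taken; context saved, return-PC = 6 --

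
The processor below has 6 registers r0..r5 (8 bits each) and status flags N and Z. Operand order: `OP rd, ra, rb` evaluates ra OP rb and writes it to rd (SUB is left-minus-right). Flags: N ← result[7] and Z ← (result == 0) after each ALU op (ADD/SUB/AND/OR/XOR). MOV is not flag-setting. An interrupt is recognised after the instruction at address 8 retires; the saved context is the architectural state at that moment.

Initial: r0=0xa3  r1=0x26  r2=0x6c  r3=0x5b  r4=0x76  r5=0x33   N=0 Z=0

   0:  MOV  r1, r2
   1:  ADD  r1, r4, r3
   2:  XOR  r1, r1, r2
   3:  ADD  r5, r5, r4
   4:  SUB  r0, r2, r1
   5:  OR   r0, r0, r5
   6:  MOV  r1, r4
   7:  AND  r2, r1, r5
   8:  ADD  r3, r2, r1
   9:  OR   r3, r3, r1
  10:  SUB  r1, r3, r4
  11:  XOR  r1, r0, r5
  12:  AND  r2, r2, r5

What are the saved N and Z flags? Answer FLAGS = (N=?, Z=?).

after  0: r0=0xa3 r1=0x6c r2=0x6c r3=0x5b r4=0x76 r5=0x33  N=0 Z=0
after  1: r0=0xa3 r1=0xd1 r2=0x6c r3=0x5b r4=0x76 r5=0x33  N=1 Z=0
after  2: r0=0xa3 r1=0xbd r2=0x6c r3=0x5b r4=0x76 r5=0x33  N=1 Z=0
after  3: r0=0xa3 r1=0xbd r2=0x6c r3=0x5b r4=0x76 r5=0xa9  N=1 Z=0
after  4: r0=0xaf r1=0xbd r2=0x6c r3=0x5b r4=0x76 r5=0xa9  N=1 Z=0
after  5: r0=0xaf r1=0xbd r2=0x6c r3=0x5b r4=0x76 r5=0xa9  N=1 Z=0
after  6: r0=0xaf r1=0x76 r2=0x6c r3=0x5b r4=0x76 r5=0xa9  N=1 Z=0
after  7: r0=0xaf r1=0x76 r2=0x20 r3=0x5b r4=0x76 r5=0xa9  N=0 Z=0
after  8: r0=0xaf r1=0x76 r2=0x20 r3=0x96 r4=0x76 r5=0xa9  N=1 Z=0
-- IRQ taken; context saved, return-PC = 9 --

FLAGS = (N=1, Z=0)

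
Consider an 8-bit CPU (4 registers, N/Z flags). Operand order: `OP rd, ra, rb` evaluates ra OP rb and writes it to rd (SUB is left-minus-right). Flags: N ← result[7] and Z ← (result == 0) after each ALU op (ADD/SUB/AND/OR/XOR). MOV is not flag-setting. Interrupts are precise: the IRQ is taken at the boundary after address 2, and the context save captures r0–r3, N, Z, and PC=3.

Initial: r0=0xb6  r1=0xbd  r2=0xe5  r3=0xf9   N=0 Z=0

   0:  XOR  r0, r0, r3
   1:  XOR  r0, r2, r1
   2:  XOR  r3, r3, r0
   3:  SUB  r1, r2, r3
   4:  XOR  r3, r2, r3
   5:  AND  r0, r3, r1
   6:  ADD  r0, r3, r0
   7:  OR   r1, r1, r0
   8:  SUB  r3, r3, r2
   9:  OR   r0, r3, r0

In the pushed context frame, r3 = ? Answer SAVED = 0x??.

after  0: r0=0x4f r1=0xbd r2=0xe5 r3=0xf9  N=0 Z=0
after  1: r0=0x58 r1=0xbd r2=0xe5 r3=0xf9  N=0 Z=0
after  2: r0=0x58 r1=0xbd r2=0xe5 r3=0xa1  N=1 Z=0
-- IRQ taken; context saved, return-PC = 3 --

SAVED = 0xa1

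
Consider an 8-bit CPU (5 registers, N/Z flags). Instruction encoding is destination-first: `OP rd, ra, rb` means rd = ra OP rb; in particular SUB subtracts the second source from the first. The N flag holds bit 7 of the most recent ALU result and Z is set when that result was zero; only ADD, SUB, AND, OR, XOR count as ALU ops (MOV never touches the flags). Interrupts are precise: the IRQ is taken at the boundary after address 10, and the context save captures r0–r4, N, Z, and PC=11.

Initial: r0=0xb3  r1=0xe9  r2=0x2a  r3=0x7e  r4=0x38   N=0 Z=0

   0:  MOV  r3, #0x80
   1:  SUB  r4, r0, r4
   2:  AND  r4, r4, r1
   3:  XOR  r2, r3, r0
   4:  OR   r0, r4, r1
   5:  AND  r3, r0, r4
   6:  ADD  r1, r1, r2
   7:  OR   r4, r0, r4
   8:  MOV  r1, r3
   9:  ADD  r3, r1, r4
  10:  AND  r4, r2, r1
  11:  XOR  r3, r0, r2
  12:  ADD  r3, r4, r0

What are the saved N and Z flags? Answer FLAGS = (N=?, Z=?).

after  0: r0=0xb3 r1=0xe9 r2=0x2a r3=0x80 r4=0x38  N=0 Z=0
after  1: r0=0xb3 r1=0xe9 r2=0x2a r3=0x80 r4=0x7b  N=0 Z=0
after  2: r0=0xb3 r1=0xe9 r2=0x2a r3=0x80 r4=0x69  N=0 Z=0
after  3: r0=0xb3 r1=0xe9 r2=0x33 r3=0x80 r4=0x69  N=0 Z=0
after  4: r0=0xe9 r1=0xe9 r2=0x33 r3=0x80 r4=0x69  N=1 Z=0
after  5: r0=0xe9 r1=0xe9 r2=0x33 r3=0x69 r4=0x69  N=0 Z=0
after  6: r0=0xe9 r1=0x1c r2=0x33 r3=0x69 r4=0x69  N=0 Z=0
after  7: r0=0xe9 r1=0x1c r2=0x33 r3=0x69 r4=0xe9  N=1 Z=0
after  8: r0=0xe9 r1=0x69 r2=0x33 r3=0x69 r4=0xe9  N=1 Z=0
after  9: r0=0xe9 r1=0x69 r2=0x33 r3=0x52 r4=0xe9  N=0 Z=0
after 10: r0=0xe9 r1=0x69 r2=0x33 r3=0x52 r4=0x21  N=0 Z=0
-- IRQ taken; context saved, return-PC = 11 --

FLAGS = (N=0, Z=0)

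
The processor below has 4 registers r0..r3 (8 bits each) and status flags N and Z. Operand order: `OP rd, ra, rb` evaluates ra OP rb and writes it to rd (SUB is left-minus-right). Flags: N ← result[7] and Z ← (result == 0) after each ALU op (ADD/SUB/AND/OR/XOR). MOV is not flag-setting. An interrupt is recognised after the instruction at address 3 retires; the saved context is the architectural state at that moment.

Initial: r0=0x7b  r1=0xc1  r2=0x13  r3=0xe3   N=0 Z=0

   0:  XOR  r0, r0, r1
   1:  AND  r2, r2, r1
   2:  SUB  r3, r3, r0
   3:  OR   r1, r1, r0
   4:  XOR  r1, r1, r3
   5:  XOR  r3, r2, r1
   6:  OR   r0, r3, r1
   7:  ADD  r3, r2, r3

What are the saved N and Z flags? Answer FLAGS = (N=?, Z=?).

FLAGS = (N=1, Z=0)

after  0: r0=0xba r1=0xc1 r2=0x13 r3=0xe3  N=1 Z=0
after  1: r0=0xba r1=0xc1 r2=0x01 r3=0xe3  N=0 Z=0
after  2: r0=0xba r1=0xc1 r2=0x01 r3=0x29  N=0 Z=0
after  3: r0=0xba r1=0xfb r2=0x01 r3=0x29  N=1 Z=0
-- IRQ taken; context saved, return-PC = 4 --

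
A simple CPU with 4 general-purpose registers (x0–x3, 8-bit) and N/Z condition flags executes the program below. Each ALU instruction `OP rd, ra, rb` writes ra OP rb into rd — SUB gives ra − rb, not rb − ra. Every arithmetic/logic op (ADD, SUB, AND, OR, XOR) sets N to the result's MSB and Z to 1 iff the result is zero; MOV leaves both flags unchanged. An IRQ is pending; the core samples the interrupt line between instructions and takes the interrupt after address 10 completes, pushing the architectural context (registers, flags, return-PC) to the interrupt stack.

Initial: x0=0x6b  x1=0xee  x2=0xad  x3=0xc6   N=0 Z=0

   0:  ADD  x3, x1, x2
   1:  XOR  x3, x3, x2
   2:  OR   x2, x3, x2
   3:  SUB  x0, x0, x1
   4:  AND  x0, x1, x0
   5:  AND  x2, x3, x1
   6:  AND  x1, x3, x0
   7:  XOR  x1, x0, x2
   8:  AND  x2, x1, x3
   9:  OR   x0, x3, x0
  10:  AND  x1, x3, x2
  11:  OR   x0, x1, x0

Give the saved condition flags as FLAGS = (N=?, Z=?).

after  0: x0=0x6b x1=0xee x2=0xad x3=0x9b  N=1 Z=0
after  1: x0=0x6b x1=0xee x2=0xad x3=0x36  N=0 Z=0
after  2: x0=0x6b x1=0xee x2=0xbf x3=0x36  N=1 Z=0
after  3: x0=0x7d x1=0xee x2=0xbf x3=0x36  N=0 Z=0
after  4: x0=0x6c x1=0xee x2=0xbf x3=0x36  N=0 Z=0
after  5: x0=0x6c x1=0xee x2=0x26 x3=0x36  N=0 Z=0
after  6: x0=0x6c x1=0x24 x2=0x26 x3=0x36  N=0 Z=0
after  7: x0=0x6c x1=0x4a x2=0x26 x3=0x36  N=0 Z=0
after  8: x0=0x6c x1=0x4a x2=0x02 x3=0x36  N=0 Z=0
after  9: x0=0x7e x1=0x4a x2=0x02 x3=0x36  N=0 Z=0
after 10: x0=0x7e x1=0x02 x2=0x02 x3=0x36  N=0 Z=0
-- IRQ taken; context saved, return-PC = 11 --

FLAGS = (N=0, Z=0)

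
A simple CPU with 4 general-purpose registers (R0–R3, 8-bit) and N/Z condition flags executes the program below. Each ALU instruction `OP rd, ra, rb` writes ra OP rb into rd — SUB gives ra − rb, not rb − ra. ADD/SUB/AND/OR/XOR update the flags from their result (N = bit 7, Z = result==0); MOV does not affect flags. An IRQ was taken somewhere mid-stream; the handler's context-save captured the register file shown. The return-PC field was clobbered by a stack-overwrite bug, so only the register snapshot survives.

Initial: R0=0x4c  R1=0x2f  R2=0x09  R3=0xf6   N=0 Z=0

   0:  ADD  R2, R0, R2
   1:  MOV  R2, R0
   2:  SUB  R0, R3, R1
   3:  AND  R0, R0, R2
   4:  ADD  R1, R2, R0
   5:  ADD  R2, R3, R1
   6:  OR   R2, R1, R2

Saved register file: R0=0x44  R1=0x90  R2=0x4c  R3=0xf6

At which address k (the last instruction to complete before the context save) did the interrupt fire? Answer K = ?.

K = 4

after  0: R0=0x4c R1=0x2f R2=0x55 R3=0xf6  N=0 Z=0
after  1: R0=0x4c R1=0x2f R2=0x4c R3=0xf6  N=0 Z=0
after  2: R0=0xc7 R1=0x2f R2=0x4c R3=0xf6  N=1 Z=0
after  3: R0=0x44 R1=0x2f R2=0x4c R3=0xf6  N=0 Z=0
after  4: R0=0x44 R1=0x90 R2=0x4c R3=0xf6  N=1 Z=0
-- IRQ taken; context saved, return-PC = 5 --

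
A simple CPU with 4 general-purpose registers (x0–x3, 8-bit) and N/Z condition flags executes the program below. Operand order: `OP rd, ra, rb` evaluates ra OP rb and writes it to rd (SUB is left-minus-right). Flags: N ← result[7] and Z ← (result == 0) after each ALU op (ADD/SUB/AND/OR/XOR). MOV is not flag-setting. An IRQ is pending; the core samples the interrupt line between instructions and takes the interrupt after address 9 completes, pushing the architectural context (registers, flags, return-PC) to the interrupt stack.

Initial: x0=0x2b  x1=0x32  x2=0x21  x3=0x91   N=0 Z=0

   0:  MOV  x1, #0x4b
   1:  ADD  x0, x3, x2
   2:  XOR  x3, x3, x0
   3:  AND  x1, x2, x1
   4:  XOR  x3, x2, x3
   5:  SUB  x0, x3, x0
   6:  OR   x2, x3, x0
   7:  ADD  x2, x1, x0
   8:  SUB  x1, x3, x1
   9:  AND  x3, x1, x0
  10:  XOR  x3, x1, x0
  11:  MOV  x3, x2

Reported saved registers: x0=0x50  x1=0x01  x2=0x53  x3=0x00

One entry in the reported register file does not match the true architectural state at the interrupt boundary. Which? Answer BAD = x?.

after  0: x0=0x2b x1=0x4b x2=0x21 x3=0x91  N=0 Z=0
after  1: x0=0xb2 x1=0x4b x2=0x21 x3=0x91  N=1 Z=0
after  2: x0=0xb2 x1=0x4b x2=0x21 x3=0x23  N=0 Z=0
after  3: x0=0xb2 x1=0x01 x2=0x21 x3=0x23  N=0 Z=0
after  4: x0=0xb2 x1=0x01 x2=0x21 x3=0x02  N=0 Z=0
after  5: x0=0x50 x1=0x01 x2=0x21 x3=0x02  N=0 Z=0
after  6: x0=0x50 x1=0x01 x2=0x52 x3=0x02  N=0 Z=0
after  7: x0=0x50 x1=0x01 x2=0x51 x3=0x02  N=0 Z=0
after  8: x0=0x50 x1=0x01 x2=0x51 x3=0x02  N=0 Z=0
after  9: x0=0x50 x1=0x01 x2=0x51 x3=0x00  N=0 Z=1
-- IRQ taken; context saved, return-PC = 10 --
mismatch: x2: reported 0x53 vs actual 0x51

BAD = x2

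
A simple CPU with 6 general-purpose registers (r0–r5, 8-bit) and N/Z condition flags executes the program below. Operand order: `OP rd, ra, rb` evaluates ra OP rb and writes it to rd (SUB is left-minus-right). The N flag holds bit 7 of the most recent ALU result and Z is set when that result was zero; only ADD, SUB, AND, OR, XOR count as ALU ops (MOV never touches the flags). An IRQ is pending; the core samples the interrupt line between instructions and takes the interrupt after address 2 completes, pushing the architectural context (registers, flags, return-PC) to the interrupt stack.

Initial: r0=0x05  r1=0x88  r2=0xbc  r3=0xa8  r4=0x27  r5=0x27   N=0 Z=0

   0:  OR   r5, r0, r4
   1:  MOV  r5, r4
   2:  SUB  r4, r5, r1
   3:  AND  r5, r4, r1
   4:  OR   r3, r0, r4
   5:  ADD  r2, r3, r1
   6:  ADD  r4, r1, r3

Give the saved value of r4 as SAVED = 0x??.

SAVED = 0x9f

after  0: r0=0x05 r1=0x88 r2=0xbc r3=0xa8 r4=0x27 r5=0x27  N=0 Z=0
after  1: r0=0x05 r1=0x88 r2=0xbc r3=0xa8 r4=0x27 r5=0x27  N=0 Z=0
after  2: r0=0x05 r1=0x88 r2=0xbc r3=0xa8 r4=0x9f r5=0x27  N=1 Z=0
-- IRQ taken; context saved, return-PC = 3 --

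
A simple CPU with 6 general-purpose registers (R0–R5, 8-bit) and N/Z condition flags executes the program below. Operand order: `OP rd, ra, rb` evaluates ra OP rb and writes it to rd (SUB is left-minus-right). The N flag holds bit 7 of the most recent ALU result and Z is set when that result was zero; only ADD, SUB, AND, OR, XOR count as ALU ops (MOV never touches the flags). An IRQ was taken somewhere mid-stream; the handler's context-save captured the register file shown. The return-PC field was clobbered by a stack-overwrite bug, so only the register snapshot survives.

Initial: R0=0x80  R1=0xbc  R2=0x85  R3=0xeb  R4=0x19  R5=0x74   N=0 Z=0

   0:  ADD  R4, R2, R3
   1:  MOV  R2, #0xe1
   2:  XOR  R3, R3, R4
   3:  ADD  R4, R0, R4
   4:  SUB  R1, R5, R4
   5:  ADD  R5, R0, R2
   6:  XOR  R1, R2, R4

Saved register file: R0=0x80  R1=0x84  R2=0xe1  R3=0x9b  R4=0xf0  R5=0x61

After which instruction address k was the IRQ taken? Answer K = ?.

after  0: R0=0x80 R1=0xbc R2=0x85 R3=0xeb R4=0x70 R5=0x74  N=0 Z=0
after  1: R0=0x80 R1=0xbc R2=0xe1 R3=0xeb R4=0x70 R5=0x74  N=0 Z=0
after  2: R0=0x80 R1=0xbc R2=0xe1 R3=0x9b R4=0x70 R5=0x74  N=1 Z=0
after  3: R0=0x80 R1=0xbc R2=0xe1 R3=0x9b R4=0xf0 R5=0x74  N=1 Z=0
after  4: R0=0x80 R1=0x84 R2=0xe1 R3=0x9b R4=0xf0 R5=0x74  N=1 Z=0
after  5: R0=0x80 R1=0x84 R2=0xe1 R3=0x9b R4=0xf0 R5=0x61  N=0 Z=0
-- IRQ taken; context saved, return-PC = 6 --

K = 5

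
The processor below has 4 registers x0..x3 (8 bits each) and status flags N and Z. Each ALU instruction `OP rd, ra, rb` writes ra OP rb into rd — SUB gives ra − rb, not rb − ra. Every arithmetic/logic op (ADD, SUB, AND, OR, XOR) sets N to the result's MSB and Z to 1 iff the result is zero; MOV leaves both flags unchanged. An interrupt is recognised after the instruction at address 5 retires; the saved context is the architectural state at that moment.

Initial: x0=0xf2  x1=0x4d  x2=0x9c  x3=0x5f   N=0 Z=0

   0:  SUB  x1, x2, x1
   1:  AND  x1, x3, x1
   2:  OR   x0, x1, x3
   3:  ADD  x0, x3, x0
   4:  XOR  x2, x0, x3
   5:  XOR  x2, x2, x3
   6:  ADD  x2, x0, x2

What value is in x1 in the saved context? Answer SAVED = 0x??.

after  0: x0=0xf2 x1=0x4f x2=0x9c x3=0x5f  N=0 Z=0
after  1: x0=0xf2 x1=0x4f x2=0x9c x3=0x5f  N=0 Z=0
after  2: x0=0x5f x1=0x4f x2=0x9c x3=0x5f  N=0 Z=0
after  3: x0=0xbe x1=0x4f x2=0x9c x3=0x5f  N=1 Z=0
after  4: x0=0xbe x1=0x4f x2=0xe1 x3=0x5f  N=1 Z=0
after  5: x0=0xbe x1=0x4f x2=0xbe x3=0x5f  N=1 Z=0
-- IRQ taken; context saved, return-PC = 6 --

SAVED = 0x4f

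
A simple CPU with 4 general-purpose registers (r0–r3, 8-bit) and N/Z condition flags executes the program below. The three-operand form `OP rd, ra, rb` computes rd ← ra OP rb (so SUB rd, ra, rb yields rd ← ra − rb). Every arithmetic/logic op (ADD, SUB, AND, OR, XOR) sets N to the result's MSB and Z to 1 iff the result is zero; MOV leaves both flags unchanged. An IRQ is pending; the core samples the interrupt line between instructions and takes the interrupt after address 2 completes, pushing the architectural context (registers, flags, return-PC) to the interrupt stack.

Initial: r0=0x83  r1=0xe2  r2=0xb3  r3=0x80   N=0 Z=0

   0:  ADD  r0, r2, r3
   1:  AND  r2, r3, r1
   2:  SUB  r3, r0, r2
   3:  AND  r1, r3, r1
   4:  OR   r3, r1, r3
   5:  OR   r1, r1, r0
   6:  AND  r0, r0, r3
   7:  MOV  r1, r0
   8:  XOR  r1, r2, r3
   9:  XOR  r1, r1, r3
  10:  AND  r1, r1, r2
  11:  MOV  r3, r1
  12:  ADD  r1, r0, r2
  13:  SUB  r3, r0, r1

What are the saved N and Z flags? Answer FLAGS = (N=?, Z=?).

after  0: r0=0x33 r1=0xe2 r2=0xb3 r3=0x80  N=0 Z=0
after  1: r0=0x33 r1=0xe2 r2=0x80 r3=0x80  N=1 Z=0
after  2: r0=0x33 r1=0xe2 r2=0x80 r3=0xb3  N=1 Z=0
-- IRQ taken; context saved, return-PC = 3 --

FLAGS = (N=1, Z=0)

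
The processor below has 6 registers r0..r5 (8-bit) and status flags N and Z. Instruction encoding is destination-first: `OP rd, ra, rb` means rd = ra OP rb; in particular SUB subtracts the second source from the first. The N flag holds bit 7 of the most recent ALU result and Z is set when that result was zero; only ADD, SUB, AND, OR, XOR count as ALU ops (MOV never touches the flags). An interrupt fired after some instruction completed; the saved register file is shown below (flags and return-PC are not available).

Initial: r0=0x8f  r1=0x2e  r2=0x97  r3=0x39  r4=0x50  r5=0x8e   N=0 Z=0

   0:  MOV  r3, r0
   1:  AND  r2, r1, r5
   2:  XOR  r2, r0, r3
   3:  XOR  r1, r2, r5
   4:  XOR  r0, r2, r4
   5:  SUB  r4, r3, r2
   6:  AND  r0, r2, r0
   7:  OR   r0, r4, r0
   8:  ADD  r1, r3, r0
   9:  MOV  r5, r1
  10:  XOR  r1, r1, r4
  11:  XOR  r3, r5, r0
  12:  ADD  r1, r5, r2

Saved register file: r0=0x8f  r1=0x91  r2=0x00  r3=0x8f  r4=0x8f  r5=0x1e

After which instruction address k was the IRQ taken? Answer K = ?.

after  0: r0=0x8f r1=0x2e r2=0x97 r3=0x8f r4=0x50 r5=0x8e  N=0 Z=0
after  1: r0=0x8f r1=0x2e r2=0x0e r3=0x8f r4=0x50 r5=0x8e  N=0 Z=0
after  2: r0=0x8f r1=0x2e r2=0x00 r3=0x8f r4=0x50 r5=0x8e  N=0 Z=1
after  3: r0=0x8f r1=0x8e r2=0x00 r3=0x8f r4=0x50 r5=0x8e  N=1 Z=0
after  4: r0=0x50 r1=0x8e r2=0x00 r3=0x8f r4=0x50 r5=0x8e  N=0 Z=0
after  5: r0=0x50 r1=0x8e r2=0x00 r3=0x8f r4=0x8f r5=0x8e  N=1 Z=0
after  6: r0=0x00 r1=0x8e r2=0x00 r3=0x8f r4=0x8f r5=0x8e  N=0 Z=1
after  7: r0=0x8f r1=0x8e r2=0x00 r3=0x8f r4=0x8f r5=0x8e  N=1 Z=0
after  8: r0=0x8f r1=0x1e r2=0x00 r3=0x8f r4=0x8f r5=0x8e  N=0 Z=0
after  9: r0=0x8f r1=0x1e r2=0x00 r3=0x8f r4=0x8f r5=0x1e  N=0 Z=0
after 10: r0=0x8f r1=0x91 r2=0x00 r3=0x8f r4=0x8f r5=0x1e  N=1 Z=0
-- IRQ taken; context saved, return-PC = 11 --

K = 10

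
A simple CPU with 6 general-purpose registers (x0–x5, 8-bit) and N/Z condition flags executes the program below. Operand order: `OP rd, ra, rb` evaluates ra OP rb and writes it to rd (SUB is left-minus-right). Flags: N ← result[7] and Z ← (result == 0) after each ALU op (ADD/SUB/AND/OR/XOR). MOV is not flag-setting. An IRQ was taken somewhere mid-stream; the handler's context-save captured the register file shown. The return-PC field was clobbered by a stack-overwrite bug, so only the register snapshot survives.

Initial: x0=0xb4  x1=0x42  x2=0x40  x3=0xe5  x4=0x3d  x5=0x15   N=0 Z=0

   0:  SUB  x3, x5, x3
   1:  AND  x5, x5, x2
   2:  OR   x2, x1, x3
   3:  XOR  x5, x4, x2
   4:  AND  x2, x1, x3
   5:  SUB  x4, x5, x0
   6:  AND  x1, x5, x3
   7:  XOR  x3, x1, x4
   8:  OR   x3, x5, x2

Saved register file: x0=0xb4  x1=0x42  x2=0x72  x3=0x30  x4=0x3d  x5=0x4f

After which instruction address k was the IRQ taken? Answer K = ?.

after  0: x0=0xb4 x1=0x42 x2=0x40 x3=0x30 x4=0x3d x5=0x15  N=0 Z=0
after  1: x0=0xb4 x1=0x42 x2=0x40 x3=0x30 x4=0x3d x5=0x00  N=0 Z=1
after  2: x0=0xb4 x1=0x42 x2=0x72 x3=0x30 x4=0x3d x5=0x00  N=0 Z=0
after  3: x0=0xb4 x1=0x42 x2=0x72 x3=0x30 x4=0x3d x5=0x4f  N=0 Z=0
-- IRQ taken; context saved, return-PC = 4 --

K = 3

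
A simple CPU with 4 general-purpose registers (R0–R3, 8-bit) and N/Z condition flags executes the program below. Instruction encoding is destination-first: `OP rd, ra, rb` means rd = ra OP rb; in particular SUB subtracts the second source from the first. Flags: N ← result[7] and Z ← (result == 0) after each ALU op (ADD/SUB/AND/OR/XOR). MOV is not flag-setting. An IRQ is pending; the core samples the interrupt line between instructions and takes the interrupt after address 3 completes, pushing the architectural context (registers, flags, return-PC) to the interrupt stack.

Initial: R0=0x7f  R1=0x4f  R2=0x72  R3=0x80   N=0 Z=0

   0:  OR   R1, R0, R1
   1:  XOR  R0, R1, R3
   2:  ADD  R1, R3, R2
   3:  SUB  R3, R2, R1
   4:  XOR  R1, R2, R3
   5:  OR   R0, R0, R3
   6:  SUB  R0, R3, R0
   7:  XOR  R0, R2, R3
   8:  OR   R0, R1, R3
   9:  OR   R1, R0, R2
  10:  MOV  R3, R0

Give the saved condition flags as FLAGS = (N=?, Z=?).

FLAGS = (N=1, Z=0)

after  0: R0=0x7f R1=0x7f R2=0x72 R3=0x80  N=0 Z=0
after  1: R0=0xff R1=0x7f R2=0x72 R3=0x80  N=1 Z=0
after  2: R0=0xff R1=0xf2 R2=0x72 R3=0x80  N=1 Z=0
after  3: R0=0xff R1=0xf2 R2=0x72 R3=0x80  N=1 Z=0
-- IRQ taken; context saved, return-PC = 4 --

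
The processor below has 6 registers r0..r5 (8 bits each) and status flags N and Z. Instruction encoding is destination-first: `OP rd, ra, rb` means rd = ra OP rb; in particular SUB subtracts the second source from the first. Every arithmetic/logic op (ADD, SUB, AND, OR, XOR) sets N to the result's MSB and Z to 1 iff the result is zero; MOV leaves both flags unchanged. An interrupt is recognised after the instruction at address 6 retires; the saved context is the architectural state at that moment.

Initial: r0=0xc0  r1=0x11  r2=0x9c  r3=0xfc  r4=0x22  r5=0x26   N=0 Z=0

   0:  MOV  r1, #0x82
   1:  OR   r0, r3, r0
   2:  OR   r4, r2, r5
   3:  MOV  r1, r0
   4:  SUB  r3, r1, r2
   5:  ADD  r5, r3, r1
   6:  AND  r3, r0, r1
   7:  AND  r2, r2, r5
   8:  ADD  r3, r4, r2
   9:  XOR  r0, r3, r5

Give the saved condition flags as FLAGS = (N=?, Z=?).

FLAGS = (N=1, Z=0)

after  0: r0=0xc0 r1=0x82 r2=0x9c r3=0xfc r4=0x22 r5=0x26  N=0 Z=0
after  1: r0=0xfc r1=0x82 r2=0x9c r3=0xfc r4=0x22 r5=0x26  N=1 Z=0
after  2: r0=0xfc r1=0x82 r2=0x9c r3=0xfc r4=0xbe r5=0x26  N=1 Z=0
after  3: r0=0xfc r1=0xfc r2=0x9c r3=0xfc r4=0xbe r5=0x26  N=1 Z=0
after  4: r0=0xfc r1=0xfc r2=0x9c r3=0x60 r4=0xbe r5=0x26  N=0 Z=0
after  5: r0=0xfc r1=0xfc r2=0x9c r3=0x60 r4=0xbe r5=0x5c  N=0 Z=0
after  6: r0=0xfc r1=0xfc r2=0x9c r3=0xfc r4=0xbe r5=0x5c  N=1 Z=0
-- IRQ taken; context saved, return-PC = 7 --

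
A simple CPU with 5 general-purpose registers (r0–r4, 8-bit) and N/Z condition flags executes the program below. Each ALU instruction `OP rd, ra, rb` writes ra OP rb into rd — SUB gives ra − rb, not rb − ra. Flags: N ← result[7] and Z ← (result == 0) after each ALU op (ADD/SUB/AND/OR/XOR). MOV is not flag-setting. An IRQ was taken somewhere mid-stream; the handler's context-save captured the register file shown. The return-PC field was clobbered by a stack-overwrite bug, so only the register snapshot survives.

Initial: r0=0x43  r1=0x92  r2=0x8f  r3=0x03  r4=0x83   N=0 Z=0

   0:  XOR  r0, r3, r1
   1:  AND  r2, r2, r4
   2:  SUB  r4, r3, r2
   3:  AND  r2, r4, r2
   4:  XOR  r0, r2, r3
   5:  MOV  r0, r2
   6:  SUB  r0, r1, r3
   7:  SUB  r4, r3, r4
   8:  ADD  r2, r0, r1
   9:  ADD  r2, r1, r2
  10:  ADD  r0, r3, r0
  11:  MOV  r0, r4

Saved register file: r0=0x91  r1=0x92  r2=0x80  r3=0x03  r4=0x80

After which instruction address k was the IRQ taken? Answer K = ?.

after  0: r0=0x91 r1=0x92 r2=0x8f r3=0x03 r4=0x83  N=1 Z=0
after  1: r0=0x91 r1=0x92 r2=0x83 r3=0x03 r4=0x83  N=1 Z=0
after  2: r0=0x91 r1=0x92 r2=0x83 r3=0x03 r4=0x80  N=1 Z=0
after  3: r0=0x91 r1=0x92 r2=0x80 r3=0x03 r4=0x80  N=1 Z=0
-- IRQ taken; context saved, return-PC = 4 --

K = 3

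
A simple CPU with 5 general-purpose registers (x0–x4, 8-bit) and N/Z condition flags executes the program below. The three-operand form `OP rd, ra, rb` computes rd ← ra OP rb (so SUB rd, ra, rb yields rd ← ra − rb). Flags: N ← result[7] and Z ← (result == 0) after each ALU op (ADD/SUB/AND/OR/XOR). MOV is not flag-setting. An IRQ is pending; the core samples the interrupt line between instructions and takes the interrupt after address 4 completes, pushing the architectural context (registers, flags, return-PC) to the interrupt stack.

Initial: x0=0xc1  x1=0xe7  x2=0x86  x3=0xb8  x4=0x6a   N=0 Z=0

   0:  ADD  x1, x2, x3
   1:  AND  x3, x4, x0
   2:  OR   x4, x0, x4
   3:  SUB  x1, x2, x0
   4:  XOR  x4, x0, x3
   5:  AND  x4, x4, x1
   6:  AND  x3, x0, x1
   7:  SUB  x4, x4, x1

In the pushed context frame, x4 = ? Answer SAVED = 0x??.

SAVED = 0x81

after  0: x0=0xc1 x1=0x3e x2=0x86 x3=0xb8 x4=0x6a  N=0 Z=0
after  1: x0=0xc1 x1=0x3e x2=0x86 x3=0x40 x4=0x6a  N=0 Z=0
after  2: x0=0xc1 x1=0x3e x2=0x86 x3=0x40 x4=0xeb  N=1 Z=0
after  3: x0=0xc1 x1=0xc5 x2=0x86 x3=0x40 x4=0xeb  N=1 Z=0
after  4: x0=0xc1 x1=0xc5 x2=0x86 x3=0x40 x4=0x81  N=1 Z=0
-- IRQ taken; context saved, return-PC = 5 --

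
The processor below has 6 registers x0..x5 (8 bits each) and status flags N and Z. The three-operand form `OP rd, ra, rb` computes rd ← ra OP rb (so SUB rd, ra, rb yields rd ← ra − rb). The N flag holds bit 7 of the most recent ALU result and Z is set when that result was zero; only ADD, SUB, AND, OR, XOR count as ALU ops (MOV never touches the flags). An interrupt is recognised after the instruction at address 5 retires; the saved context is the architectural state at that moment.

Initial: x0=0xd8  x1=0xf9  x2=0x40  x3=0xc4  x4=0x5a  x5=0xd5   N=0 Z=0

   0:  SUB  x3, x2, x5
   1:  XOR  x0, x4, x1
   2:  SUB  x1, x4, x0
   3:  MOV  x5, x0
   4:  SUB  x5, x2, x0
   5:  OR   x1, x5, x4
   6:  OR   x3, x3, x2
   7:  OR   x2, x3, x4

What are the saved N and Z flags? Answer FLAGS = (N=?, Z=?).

FLAGS = (N=1, Z=0)

after  0: x0=0xd8 x1=0xf9 x2=0x40 x3=0x6b x4=0x5a x5=0xd5  N=0 Z=0
after  1: x0=0xa3 x1=0xf9 x2=0x40 x3=0x6b x4=0x5a x5=0xd5  N=1 Z=0
after  2: x0=0xa3 x1=0xb7 x2=0x40 x3=0x6b x4=0x5a x5=0xd5  N=1 Z=0
after  3: x0=0xa3 x1=0xb7 x2=0x40 x3=0x6b x4=0x5a x5=0xa3  N=1 Z=0
after  4: x0=0xa3 x1=0xb7 x2=0x40 x3=0x6b x4=0x5a x5=0x9d  N=1 Z=0
after  5: x0=0xa3 x1=0xdf x2=0x40 x3=0x6b x4=0x5a x5=0x9d  N=1 Z=0
-- IRQ taken; context saved, return-PC = 6 --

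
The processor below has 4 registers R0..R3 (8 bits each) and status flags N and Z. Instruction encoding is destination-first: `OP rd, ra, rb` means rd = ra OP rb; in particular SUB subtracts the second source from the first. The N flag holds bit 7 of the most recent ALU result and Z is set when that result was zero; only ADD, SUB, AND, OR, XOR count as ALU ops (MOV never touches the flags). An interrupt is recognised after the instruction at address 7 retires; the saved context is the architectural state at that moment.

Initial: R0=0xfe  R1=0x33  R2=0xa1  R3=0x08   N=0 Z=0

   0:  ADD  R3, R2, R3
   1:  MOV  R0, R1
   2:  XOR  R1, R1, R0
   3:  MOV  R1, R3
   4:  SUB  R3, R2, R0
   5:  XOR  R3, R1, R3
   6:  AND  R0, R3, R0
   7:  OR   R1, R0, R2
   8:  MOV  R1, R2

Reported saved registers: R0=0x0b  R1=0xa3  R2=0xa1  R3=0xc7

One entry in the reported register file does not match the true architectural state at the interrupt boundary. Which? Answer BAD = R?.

after  0: R0=0xfe R1=0x33 R2=0xa1 R3=0xa9  N=1 Z=0
after  1: R0=0x33 R1=0x33 R2=0xa1 R3=0xa9  N=1 Z=0
after  2: R0=0x33 R1=0x00 R2=0xa1 R3=0xa9  N=0 Z=1
after  3: R0=0x33 R1=0xa9 R2=0xa1 R3=0xa9  N=0 Z=1
after  4: R0=0x33 R1=0xa9 R2=0xa1 R3=0x6e  N=0 Z=0
after  5: R0=0x33 R1=0xa9 R2=0xa1 R3=0xc7  N=1 Z=0
after  6: R0=0x03 R1=0xa9 R2=0xa1 R3=0xc7  N=0 Z=0
after  7: R0=0x03 R1=0xa3 R2=0xa1 R3=0xc7  N=1 Z=0
-- IRQ taken; context saved, return-PC = 8 --
mismatch: R0: reported 0x0b vs actual 0x03

BAD = R0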